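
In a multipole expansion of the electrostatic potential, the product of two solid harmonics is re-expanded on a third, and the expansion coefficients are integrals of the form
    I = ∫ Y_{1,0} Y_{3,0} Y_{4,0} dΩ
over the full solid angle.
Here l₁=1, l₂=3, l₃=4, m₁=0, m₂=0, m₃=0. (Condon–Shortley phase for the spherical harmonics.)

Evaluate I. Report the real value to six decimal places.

m-sum 0 ✓  L=8 even ✓  2≤4≤4 ✓
Π(2lᵢ+1) = 3×7×9 = 189
triangle coeff Δ(1,3,4) = 1/252
Σ_t [0,0]: t=0:+1/36 = 1/36
(3j)²=4/63 [(1 3 4; 0 0 0)], sign=+1
(m-triple is (0,0,0) — same symbol as above.)
⇒ 4πI² = 16/21
I = (+1)√(16/21/(4π)) = 0.24623252

0.246233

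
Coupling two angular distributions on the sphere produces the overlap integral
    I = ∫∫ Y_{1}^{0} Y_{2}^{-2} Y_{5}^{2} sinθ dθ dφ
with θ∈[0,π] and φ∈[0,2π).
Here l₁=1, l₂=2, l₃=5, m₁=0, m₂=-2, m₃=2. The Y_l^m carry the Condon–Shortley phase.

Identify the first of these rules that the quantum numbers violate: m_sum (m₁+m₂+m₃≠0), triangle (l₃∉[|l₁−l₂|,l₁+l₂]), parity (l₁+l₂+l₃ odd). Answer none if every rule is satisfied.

triangle

azimuthal sum: 0 − 2 + 2 = 0  ✓
1 ≤ 5 ≤ 3 (triangle on l)  ✗
L = 1 + 2 + 5 = 8 (even)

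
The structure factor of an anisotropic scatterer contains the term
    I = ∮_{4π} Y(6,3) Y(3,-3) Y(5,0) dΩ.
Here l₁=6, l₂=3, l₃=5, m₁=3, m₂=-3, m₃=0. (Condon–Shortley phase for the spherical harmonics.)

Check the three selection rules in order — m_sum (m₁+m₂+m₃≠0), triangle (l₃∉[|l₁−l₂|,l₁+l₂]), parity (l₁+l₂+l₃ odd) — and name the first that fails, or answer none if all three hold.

none

azimuthal sum: 3 − 3 + 0 = 0  ✓
3 ≤ 5 ≤ 9 (triangle on l)  ✓
L = 6 + 3 + 5 = 14 (even)  ✓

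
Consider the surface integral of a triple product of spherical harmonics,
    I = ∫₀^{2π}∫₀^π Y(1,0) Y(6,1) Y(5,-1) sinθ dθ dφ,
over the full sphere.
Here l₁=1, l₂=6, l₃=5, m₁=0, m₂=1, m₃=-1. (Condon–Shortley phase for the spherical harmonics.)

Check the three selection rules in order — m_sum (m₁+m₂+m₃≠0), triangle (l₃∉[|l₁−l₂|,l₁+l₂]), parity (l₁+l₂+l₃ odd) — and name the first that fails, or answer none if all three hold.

none

m₁+m₂+m₃ = 0 + 1 − 1 = 0  ✓
triangle: |1−6|=5 ≤ l₃=5 ≤ 1+6=7  ✓
parity: l₁+l₂+l₃ = 12 is even  ✓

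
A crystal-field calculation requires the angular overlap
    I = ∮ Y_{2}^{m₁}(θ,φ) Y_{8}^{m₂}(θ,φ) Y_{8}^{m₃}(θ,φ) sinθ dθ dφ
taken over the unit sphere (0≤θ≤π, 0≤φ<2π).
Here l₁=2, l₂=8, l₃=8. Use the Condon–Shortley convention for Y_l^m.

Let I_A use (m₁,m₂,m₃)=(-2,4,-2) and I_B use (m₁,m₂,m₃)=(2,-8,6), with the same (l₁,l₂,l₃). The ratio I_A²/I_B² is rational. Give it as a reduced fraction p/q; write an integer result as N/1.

Same 2,8,8: normalisation and zero-m 3j drop out of the ratio.
A: Δ: 2! 2! 14! / 19! → 1/348840; sum: t=2:+1/348364800 = 1/348364800; 3j²(2 8 8; -2 4 -2) = Δ·Π!·Σ² = 11/646  (sign +1)
B: Δ: 2! 2! 14! / 19! → 1/348840; sum: t=0:+1/348713164800 = 1/348713164800; 3j²(2 8 8; 2 -8 6) = Δ·Π!·Σ² = 2/969  (sign +1)
I_A²/I_B² = (11/646)/(2/969) = 33/4

33/4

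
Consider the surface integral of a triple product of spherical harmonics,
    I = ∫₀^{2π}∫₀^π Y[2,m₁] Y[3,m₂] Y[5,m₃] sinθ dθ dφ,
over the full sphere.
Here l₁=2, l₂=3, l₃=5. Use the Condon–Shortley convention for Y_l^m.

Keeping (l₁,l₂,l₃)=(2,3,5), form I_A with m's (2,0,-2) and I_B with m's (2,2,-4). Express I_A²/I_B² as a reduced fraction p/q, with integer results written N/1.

5/18

l's match ⇒ only the (l;m) 3-j factors differ between A and B.
A: triangle coeff Δ(2,3,5) = 1/2310; Σ_t [0,0]: t=0:+1/864 = 1/864; (3j)²=1/66 [(2 3 5; 2 0 -2)], sign=-1
B: triangle coeff Δ(2,3,5) = 1/2310; Σ_t [0,0]: t=0:+1/2880 = 1/2880; (3j)²=3/55 [(2 3 5; 2 2 -4)], sign=-1
I_A²/I_B² = (1/66)/(3/55) = 5/18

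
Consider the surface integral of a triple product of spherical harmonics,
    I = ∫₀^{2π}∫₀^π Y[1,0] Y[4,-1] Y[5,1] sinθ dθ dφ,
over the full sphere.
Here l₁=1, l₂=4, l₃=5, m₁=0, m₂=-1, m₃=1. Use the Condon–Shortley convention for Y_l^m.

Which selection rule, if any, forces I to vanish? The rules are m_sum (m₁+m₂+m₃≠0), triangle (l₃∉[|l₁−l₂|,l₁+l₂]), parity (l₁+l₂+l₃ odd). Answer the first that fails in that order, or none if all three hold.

Σmᵢ = 0  ✓
l₃∈[|l₁−l₂|,l₁+l₂]=[3,5], have l₃=5  ✓
Σlᵢ = 10 ⇒ even  ✓

none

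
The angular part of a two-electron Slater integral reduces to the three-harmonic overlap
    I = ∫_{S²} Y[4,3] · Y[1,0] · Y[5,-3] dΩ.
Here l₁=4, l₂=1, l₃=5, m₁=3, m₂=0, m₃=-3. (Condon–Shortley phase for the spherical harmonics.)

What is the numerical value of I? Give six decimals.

-0.196426

Rules hold: Σm=0, L=10 even, 3≤5≤5.
N = 9·3·11 = 297
Δ = 0!·8!·2!/11! = 1/495
Racah Σ t=0..0: t=0:+1/576 = 1/576
⇒ 3j(4 1 5; 0 0 0)² = 5/99, sgn -1
Racah Σ t=0..0: t=0:+1/5040 = 1/5040
⇒ 3j(4 1 5; 3 0 -3)² = 16/495, sgn +1
4πI² = N·(3j₀)²·(3jₘ)² = 16/33
I = -1·√(0.484848/4π) = -0.19642560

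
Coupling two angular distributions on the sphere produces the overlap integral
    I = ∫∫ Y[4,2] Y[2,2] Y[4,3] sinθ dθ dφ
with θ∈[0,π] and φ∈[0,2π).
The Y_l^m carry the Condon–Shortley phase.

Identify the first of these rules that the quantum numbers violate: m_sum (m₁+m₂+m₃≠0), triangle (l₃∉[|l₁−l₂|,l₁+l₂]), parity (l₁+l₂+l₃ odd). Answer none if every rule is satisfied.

m_sum

azimuthal sum: 2 + 2 + 3 = 7  ✗
2 ≤ 4 ≤ 6 (triangle on l)
L = 4 + 2 + 4 = 10 (even)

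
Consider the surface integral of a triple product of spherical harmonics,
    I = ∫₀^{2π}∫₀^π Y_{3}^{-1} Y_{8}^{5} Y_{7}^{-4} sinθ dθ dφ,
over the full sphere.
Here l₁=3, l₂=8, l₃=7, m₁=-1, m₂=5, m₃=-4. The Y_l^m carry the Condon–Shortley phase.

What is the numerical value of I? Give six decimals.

Rules hold: Σm=0, L=18 even, 5≤7≤11.
N = 7·17·15 = 1785
Δ = 4!·2!·12!/19! = 1/5290740
Racah Σ t=1..3: t=1:−1/7257600 t=2:+1/2073600 t=3:−1/7257600 = 1/4838400
⇒ 3j(3 8 7; 0 0 0)² = 252/20995, sgn -1
Racah Σ t=2..4: t=2:+1/319334400 t=3:−1/43545600 t=4:+1/104509440 = -59/5748019200
⇒ 3j(3 8 7; -1 5 -4)² = 3481/406980, sgn +1
4πI² = N·(3j₀)²·(3jₘ)² = 73101/398905
I = -1·√(0.183254/4π) = -0.12075969

-0.120760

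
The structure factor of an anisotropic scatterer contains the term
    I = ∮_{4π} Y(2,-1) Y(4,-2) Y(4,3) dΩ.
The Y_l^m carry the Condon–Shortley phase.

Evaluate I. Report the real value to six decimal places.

Rules hold: Σm=0, L=10 even, 2≤4≤6.
N = 5·9·9 = 405
Δ = 2!·2!·6!/11! = 1/13860
Racah Σ t=0..2: t=0:+1/192 t=1:−1/36 t=2:+1/192 = -5/288
⇒ 3j(2 4 4; 0 0 0)² = 20/693, sgn -1
Racah Σ t=1..2: t=1:−1/240 t=2:+1/1440 = -1/288
⇒ 3j(2 4 4; -1 -2 3)² = 5/132, sgn +1
4πI² = N·(3j₀)²·(3jₘ)² = 375/847
I = -1·√(0.442739/4π) = -0.18770204

-0.187702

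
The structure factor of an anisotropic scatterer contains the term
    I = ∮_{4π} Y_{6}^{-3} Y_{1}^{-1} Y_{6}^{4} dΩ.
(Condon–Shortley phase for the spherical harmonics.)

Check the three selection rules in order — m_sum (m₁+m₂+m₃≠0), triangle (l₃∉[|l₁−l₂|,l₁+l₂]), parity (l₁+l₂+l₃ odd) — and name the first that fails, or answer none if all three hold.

Σmᵢ = 0  ✓
l₃∈[|l₁−l₂|,l₁+l₂]=[5,7], have l₃=6  ✓
Σlᵢ = 13 ⇒ odd  ✗

parity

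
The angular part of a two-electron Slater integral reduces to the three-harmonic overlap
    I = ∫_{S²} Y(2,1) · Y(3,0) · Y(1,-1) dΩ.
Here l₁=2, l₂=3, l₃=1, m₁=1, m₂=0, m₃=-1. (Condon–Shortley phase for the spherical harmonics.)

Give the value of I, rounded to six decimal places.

Checks pass: Σm=0; 6 even; l₃=1∈[1,5].
(2·2+1)(2·3+1)(2·1+1) = 105
Δ: 4! 0! 2! / 7! → 1/105
sum: t=2:+1/4 = 1/4
3j²(2 3 1; 0 0 0) = Δ·Π!·Σ² = 3/35  (sign -1)
sum: t=1:−1/12 = -1/12
3j²(2 3 1; 1 0 -1) = Δ·Π!·Σ² = 1/35  (sign -1)
combine: 4πI² = 105·3/35·1/35 = 9/35
take √, sign +1: I = 0.14304817

0.143048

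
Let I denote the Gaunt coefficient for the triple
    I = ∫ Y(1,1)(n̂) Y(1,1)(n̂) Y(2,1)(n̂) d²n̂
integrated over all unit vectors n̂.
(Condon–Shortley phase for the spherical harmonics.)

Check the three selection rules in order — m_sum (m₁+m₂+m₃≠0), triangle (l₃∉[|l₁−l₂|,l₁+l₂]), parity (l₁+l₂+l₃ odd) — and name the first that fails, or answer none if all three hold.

Σmᵢ = 3  ✗
l₃∈[|l₁−l₂|,l₁+l₂]=[0,2], have l₃=2
Σlᵢ = 4 ⇒ even

m_sum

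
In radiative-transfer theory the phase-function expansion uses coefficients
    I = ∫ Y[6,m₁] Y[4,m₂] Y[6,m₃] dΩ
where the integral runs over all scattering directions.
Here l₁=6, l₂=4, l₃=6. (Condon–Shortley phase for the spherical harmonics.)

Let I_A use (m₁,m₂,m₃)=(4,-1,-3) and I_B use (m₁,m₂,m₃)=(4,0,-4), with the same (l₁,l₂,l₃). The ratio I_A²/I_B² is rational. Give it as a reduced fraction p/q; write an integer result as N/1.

147/512

Shared (l₁,l₂,l₃)=(6,4,6): N and (l;000)² cancel in I_A²/I_B².
A: Δ = 4!·8!·4!/17! = 1/15315300; Racah Σ t=0..2: t=0:+1/207360 t=1:−1/120960 t=2:+1/967680 = -1/414720; ⇒ 3j(6 4 6; 4 -1 -3)² = 21/4862, sgn +1
B: Δ = 4!·8!·4!/17! = 1/15315300; Racah Σ t=0..2: t=0:+1/829440 t=1:−1/181440 t=2:+1/645120 = -1/362880; ⇒ 3j(6 4 6; 4 0 -4)² = 256/17017, sgn -1
I_A²/I_B² = (21/4862)/(256/17017) = 147/512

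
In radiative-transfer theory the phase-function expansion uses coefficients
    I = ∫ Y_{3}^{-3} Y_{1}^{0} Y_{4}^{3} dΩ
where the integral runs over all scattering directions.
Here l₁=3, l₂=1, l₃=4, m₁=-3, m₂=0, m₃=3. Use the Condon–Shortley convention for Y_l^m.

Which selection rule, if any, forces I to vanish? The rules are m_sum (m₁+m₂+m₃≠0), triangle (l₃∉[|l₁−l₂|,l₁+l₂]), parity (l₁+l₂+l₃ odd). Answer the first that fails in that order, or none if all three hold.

none

azimuthal sum: -3 + 0 + 3 = 0  ✓
2 ≤ 4 ≤ 4 (triangle on l)  ✓
L = 3 + 1 + 4 = 8 (even)  ✓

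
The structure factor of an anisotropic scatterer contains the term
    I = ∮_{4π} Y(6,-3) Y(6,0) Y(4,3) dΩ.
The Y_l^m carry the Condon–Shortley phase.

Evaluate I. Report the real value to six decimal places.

Checks pass: Σm=0; 16 even; l₃=4∈[0,12].
(2·6+1)(2·6+1)(2·4+1) = 1521
Δ: 8! 4! 4! / 17! → 1/15315300
sum: t=2:+1/829440 t=3:−1/25920 t=4:+1/9216 t=5:−1/25920 t=6:+1/829440 = 7/207360
3j²(6 6 4; 0 0 0) = Δ·Π!·Σ² = 28/2431  (sign +1)
sum: t=5:−1/103680 t=6:+1/207360 = -1/207360
3j²(6 6 4; -3 0 3) = Δ·Π!·Σ² = 21/2431  (sign +1)
combine: 4πI² = 1521·28/2431·21/2431 = 5292/34969
take √, sign +1: I = 0.10973960

0.109740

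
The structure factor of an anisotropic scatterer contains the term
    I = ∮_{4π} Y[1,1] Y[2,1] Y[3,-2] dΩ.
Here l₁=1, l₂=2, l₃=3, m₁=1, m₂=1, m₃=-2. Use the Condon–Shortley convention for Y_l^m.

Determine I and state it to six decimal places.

Checks pass: Σm=0; 6 even; l₃=3∈[1,3].
(2·1+1)(2·2+1)(2·3+1) = 105
Δ: 0! 2! 4! / 7! → 1/105
sum: t=0:+1/4 = 1/4
3j²(1 2 3; 0 0 0) = Δ·Π!·Σ² = 3/35  (sign -1)
sum: t=0:+1/12 = 1/12
3j²(1 2 3; 1 1 -2) = Δ·Π!·Σ² = 2/21  (sign -1)
combine: 4πI² = 105·3/35·2/21 = 6/7
take √, sign +1: I = 0.26116903

0.261169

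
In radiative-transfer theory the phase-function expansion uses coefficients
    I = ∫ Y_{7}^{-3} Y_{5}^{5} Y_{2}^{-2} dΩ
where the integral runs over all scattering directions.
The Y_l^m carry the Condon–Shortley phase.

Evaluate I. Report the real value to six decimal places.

-0.011332

Rules hold: Σm=0, L=14 even, 2≤2≤12.
N = 15·11·5 = 825
Δ = 10!·4!·0!/15! = 1/15015
Racah Σ t=5..5: t=5:−1/57600 = -1/57600
⇒ 3j(7 5 2; 0 0 0)² = 21/715, sgn -1
Racah Σ t=10..10: t=10:+1/87091200 = 1/87091200
⇒ 3j(7 5 2; -3 5 -2)² = 1/15015, sgn +1
4πI² = N·(3j₀)²·(3jₘ)² = 3/1859
I = -1·√(0.00161377/4π) = -0.01133225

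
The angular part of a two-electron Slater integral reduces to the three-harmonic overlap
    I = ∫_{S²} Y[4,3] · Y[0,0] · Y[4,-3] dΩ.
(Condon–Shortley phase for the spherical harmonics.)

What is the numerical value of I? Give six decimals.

m-sum 0 ✓  L=8 even ✓  4≤4≤4 ✓
Π(2lᵢ+1) = 9×1×9 = 81
triangle coeff Δ(4,0,4) = 1/9
Σ_t [0,0]: t=0:+1/576 = 1/576
(3j)²=1/9 [(4 0 4; 0 0 0)], sign=+1
Σ_t [0,0]: t=0:+1/5040 = 1/5040
(3j)²=1/9 [(4 0 4; 3 0 -3)], sign=-1
⇒ 4πI² = 1/1
I = (-1)√(1/1/(4π)) = -0.28209479

-0.282095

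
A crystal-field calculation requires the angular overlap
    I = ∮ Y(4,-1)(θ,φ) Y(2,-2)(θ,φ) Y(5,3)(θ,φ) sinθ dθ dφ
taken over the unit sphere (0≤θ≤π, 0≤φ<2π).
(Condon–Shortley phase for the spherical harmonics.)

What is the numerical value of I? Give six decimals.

0.000000

Σlᵢ=11 odd — θ-integrand is odd under cosθ→−cosθ; I=0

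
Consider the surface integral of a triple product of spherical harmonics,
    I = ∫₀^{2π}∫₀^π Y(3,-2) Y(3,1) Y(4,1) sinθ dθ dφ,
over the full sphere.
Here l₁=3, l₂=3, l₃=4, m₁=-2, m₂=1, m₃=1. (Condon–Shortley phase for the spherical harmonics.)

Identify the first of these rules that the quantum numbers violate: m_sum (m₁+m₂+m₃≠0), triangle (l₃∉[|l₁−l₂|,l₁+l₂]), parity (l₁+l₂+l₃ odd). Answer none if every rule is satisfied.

none

Σmᵢ = 0  ✓
l₃∈[|l₁−l₂|,l₁+l₂]=[0,6], have l₃=4  ✓
Σlᵢ = 10 ⇒ even  ✓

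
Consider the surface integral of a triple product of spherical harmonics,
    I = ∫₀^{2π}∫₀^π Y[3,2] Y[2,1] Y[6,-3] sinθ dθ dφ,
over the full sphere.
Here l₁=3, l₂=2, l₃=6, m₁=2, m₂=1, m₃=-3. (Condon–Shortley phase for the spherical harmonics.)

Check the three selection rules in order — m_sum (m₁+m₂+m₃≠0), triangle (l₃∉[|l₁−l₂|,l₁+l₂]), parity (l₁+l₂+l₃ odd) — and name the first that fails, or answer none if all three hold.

m₁+m₂+m₃ = 2 + 1 − 3 = 0  ✓
triangle: |3−2|=1 ≤ l₃=6 ≤ 3+2=5  ✗
parity: l₁+l₂+l₃ = 11 is odd

triangle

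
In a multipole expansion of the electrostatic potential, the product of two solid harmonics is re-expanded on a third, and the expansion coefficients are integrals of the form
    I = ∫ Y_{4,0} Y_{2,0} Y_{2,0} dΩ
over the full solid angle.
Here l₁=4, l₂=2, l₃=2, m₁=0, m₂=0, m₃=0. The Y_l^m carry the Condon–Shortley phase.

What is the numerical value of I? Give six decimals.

0.241796

Rules hold: Σm=0, L=8 even, 2≤2≤6.
N = 9·5·5 = 225
Δ = 4!·4!·0!/9! = 1/630
Racah Σ t=2..2: t=2:+1/16 = 1/16
⇒ 3j(4 2 2; 0 0 0)² = 2/35, sgn +1
(m-triple is (0,0,0) — same symbol as above.)
4πI² = N·(3j₀)²·(3jₘ)² = 36/49
I = +1·√(0.734694/4π) = 0.24179554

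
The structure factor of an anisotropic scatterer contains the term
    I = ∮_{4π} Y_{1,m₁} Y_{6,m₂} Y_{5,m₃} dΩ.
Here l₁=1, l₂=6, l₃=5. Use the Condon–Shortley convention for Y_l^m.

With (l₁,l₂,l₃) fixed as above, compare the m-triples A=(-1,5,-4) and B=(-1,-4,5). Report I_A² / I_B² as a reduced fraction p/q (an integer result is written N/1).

Shared (l₁,l₂,l₃)=(1,6,5): N and (l;000)² cancel in I_A²/I_B².
A: Δ = 2!·0!·10!/13! = 1/858; Racah Σ t=2..2: t=2:+1/725760 = 1/725760; ⇒ 3j(1 6 5; -1 5 -4)² = 5/78, sgn -1
B: Δ = 2!·0!·10!/13! = 1/858; Racah Σ t=2..2: t=2:+1/7257600 = 1/7257600; ⇒ 3j(1 6 5; -1 -4 5)² = 1/858, sgn +1
I_A²/I_B² = (5/78)/(1/858) = 55/1

55/1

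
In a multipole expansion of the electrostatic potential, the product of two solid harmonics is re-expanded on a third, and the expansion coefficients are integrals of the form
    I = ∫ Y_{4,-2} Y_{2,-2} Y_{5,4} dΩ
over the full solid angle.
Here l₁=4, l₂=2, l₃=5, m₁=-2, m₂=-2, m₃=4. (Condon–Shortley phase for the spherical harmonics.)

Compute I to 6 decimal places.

L=11 odd ⇒ parity kills the (l;000) factor ⇒ I = 0

0.000000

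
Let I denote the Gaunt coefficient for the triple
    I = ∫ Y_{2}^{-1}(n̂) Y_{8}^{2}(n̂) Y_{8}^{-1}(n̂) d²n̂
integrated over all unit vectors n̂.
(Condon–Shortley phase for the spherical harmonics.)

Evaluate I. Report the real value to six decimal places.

m-sum 0 ✓  L=18 even ✓  6≤8≤10 ✓
Π(2lᵢ+1) = 5×17×17 = 1445
triangle coeff Δ(2,8,8) = 1/348840
Σ_t [0,2]: t=0:+1/116121600 t=1:−1/25401600 t=2:+1/116121600 = -1/45158400
(3j)²=24/1615 [(2 8 8; 0 0 0)], sign=-1
Σ_t [1,2]: t=1:−1/87091200 t=2:+1/58060800 = 1/174182400
(3j)²=7/2584 [(2 8 8; -1 2 -1)], sign=-1
⇒ 4πI² = 21/361
I = (+1)√(21/361/(4π)) = 0.06803793

0.068038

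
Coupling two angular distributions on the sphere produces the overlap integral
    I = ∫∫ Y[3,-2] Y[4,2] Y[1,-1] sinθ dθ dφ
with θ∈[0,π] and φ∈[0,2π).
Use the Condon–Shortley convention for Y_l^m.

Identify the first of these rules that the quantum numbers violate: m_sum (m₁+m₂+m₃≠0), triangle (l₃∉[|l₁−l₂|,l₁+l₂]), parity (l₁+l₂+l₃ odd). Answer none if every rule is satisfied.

m_sum

Σmᵢ = -1  ✗
l₃∈[|l₁−l₂|,l₁+l₂]=[1,7], have l₃=1
Σlᵢ = 8 ⇒ even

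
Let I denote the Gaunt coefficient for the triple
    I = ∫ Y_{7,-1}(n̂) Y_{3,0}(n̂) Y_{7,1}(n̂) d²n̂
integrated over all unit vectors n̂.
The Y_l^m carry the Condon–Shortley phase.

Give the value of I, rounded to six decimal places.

0.000000

l₁+l₂+l₃=17 is odd: 3j(l;000)=0 ⇒ I=0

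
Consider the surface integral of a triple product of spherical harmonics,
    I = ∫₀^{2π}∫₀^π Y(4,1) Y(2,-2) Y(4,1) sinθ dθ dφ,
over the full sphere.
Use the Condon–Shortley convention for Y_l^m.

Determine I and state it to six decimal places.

0.200662

Rules hold: Σm=0, L=10 even, 2≤4≤6.
N = 9·5·9 = 405
Δ = 2!·6!·2!/11! = 1/13860
Racah Σ t=0..2: t=0:+1/192 t=1:−1/36 t=2:+1/192 = -5/288
⇒ 3j(4 2 4; 0 0 0)² = 20/693, sgn -1
Racah Σ t=0..0: t=0:+1/144 = 1/144
⇒ 3j(4 2 4; 1 -2 1)² = 10/231, sgn -1
4πI² = N·(3j₀)²·(3jₘ)² = 3000/5929
I = +1·√(0.505988/4π) = 0.20066192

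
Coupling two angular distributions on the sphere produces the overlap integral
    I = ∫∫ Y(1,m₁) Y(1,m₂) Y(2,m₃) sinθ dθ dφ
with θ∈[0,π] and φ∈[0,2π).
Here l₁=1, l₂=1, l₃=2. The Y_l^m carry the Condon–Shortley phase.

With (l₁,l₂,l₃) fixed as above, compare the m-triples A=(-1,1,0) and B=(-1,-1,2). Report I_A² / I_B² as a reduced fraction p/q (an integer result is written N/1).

Same 1,1,2: normalisation and zero-m 3j drop out of the ratio.
A: Δ: 0! 2! 2! / 5! → 1/30; sum: t=0:+1/4 = 1/4; 3j²(1 1 2; -1 1 0) = Δ·Π!·Σ² = 1/30  (sign +1)
B: Δ: 0! 2! 2! / 5! → 1/30; sum: t=0:+1/4 = 1/4; 3j²(1 1 2; -1 -1 2) = Δ·Π!·Σ² = 1/5  (sign +1)
I_A²/I_B² = (1/30)/(1/5) = 1/6

1/6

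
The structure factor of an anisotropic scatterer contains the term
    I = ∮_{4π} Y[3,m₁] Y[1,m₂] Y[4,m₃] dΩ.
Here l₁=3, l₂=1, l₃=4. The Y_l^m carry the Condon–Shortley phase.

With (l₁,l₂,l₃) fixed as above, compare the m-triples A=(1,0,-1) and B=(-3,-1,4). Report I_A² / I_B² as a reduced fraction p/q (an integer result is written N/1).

Shared (l₁,l₂,l₃)=(3,1,4): N and (l;000)² cancel in I_A²/I_B².
A: Δ = 0!·6!·2!/9! = 1/252; Racah Σ t=0..0: t=0:+1/48 = 1/48; ⇒ 3j(3 1 4; 1 0 -1)² = 5/84, sgn -1
B: Δ = 0!·6!·2!/9! = 1/252; Racah Σ t=0..0: t=0:+1/1440 = 1/1440; ⇒ 3j(3 1 4; -3 -1 4)² = 1/9, sgn +1
I_A²/I_B² = (5/84)/(1/9) = 15/28

15/28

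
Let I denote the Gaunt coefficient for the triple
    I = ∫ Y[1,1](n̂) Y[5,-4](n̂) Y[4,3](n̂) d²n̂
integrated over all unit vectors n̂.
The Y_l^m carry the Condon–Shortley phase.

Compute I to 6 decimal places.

Rules hold: Σm=0, L=10 even, 4≤4≤6.
N = 3·11·9 = 297
Δ = 2!·0!·8!/11! = 1/495
Racah Σ t=1..1: t=1:−1/576 = -1/576
⇒ 3j(1 5 4; 0 0 0)² = 5/99, sgn -1
Racah Σ t=0..0: t=0:+1/10080 = 1/10080
⇒ 3j(1 5 4; 1 -4 3)² = 4/55, sgn -1
4πI² = N·(3j₀)²·(3jₘ)² = 12/11
I = +1·√(1.09091/4π) = 0.29463840

0.294638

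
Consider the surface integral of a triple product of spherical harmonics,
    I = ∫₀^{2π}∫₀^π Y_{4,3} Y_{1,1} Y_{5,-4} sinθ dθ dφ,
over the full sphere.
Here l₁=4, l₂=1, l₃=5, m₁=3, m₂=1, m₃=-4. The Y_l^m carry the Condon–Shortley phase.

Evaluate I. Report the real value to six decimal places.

Rules hold: Σm=0, L=10 even, 3≤5≤5.
N = 9·3·11 = 297
Δ = 0!·8!·2!/11! = 1/495
Racah Σ t=0..0: t=0:+1/576 = 1/576
⇒ 3j(4 1 5; 0 0 0)² = 5/99, sgn -1
Racah Σ t=0..0: t=0:+1/10080 = 1/10080
⇒ 3j(4 1 5; 3 1 -4)² = 4/55, sgn -1
4πI² = N·(3j₀)²·(3jₘ)² = 12/11
I = +1·√(1.09091/4π) = 0.29463840

0.294638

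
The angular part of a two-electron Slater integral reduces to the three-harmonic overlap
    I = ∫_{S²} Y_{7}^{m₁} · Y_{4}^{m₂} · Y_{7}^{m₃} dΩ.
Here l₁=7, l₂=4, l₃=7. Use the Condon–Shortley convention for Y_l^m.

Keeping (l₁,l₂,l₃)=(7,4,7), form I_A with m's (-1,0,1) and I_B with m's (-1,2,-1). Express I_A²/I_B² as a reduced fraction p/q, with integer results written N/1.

4761/7840

Same 7,4,7: normalisation and zero-m 3j drop out of the ratio.
A: Δ: 4! 10! 4! / 19! → 1/58198140; sum: t=0:+1/46448640 t=1:−1/1088640 t=2:+1/276480 t=3:−1/518400 t=4:+1/9953280 = 23/25804800; 3j²(7 4 7; -1 0 1) = Δ·Π!·Σ² = 42849/6466460  (sign +1)
B: Δ: 4! 10! 4! / 19! → 1/58198140; sum: t=2:+1/1658880 t=3:−1/518400 t=4:+1/1658880 = -1/1382400; 3j²(7 4 7; -1 2 -1) = Δ·Π!·Σ² = 504/46189  (sign -1)
I_A²/I_B² = (42849/6466460)/(504/46189) = 4761/7840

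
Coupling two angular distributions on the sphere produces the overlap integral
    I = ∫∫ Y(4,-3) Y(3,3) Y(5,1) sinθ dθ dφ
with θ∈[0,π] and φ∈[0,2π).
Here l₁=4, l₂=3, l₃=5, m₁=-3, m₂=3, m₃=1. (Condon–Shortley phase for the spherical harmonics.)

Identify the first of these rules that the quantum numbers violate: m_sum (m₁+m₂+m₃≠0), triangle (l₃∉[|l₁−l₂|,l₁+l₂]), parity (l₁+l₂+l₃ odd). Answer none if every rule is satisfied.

m_sum

m₁+m₂+m₃ = -3 + 3 + 1 = 1  ✗
triangle: |4−3|=1 ≤ l₃=5 ≤ 4+3=7
parity: l₁+l₂+l₃ = 12 is even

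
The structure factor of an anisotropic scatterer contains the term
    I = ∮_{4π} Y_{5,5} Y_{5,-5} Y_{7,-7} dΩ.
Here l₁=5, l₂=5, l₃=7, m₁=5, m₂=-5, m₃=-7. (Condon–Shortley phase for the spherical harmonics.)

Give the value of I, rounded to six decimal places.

0.000000

5 − 5 − 7 = -7 ≠ 0: azimuthal integral kills it; I = 0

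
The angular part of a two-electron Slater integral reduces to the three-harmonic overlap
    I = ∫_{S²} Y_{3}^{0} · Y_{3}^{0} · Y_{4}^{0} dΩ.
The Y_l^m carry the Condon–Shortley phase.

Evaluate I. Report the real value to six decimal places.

m-sum 0 ✓  L=10 even ✓  0≤4≤6 ✓
Π(2lᵢ+1) = 7×7×9 = 441
triangle coeff Δ(3,3,4) = 1/34650
Σ_t [0,2]: t=0:+1/72 t=1:−1/16 t=2:+1/72 = -5/144
(3j)²=2/77 [(3 3 4; 0 0 0)], sign=-1
(m-triple is (0,0,0) — same symbol as above.)
⇒ 4πI² = 36/121
I = (+1)√(36/121/(4π)) = 0.15386989

0.153870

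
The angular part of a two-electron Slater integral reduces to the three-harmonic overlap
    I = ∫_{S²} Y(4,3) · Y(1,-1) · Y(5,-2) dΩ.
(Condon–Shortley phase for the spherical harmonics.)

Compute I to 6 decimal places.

m-sum 0 ✓  L=10 even ✓  3≤5≤5 ✓
Π(2lᵢ+1) = 9×3×11 = 297
triangle coeff Δ(4,1,5) = 1/495
Σ_t [0,0]: t=0:+1/576 = 1/576
(3j)²=5/99 [(4 1 5; 0 0 0)], sign=-1
Σ_t [0,0]: t=0:+1/10080 = 1/10080
(3j)²=1/165 [(4 1 5; 3 -1 -2)], sign=-1
⇒ 4πI² = 1/11
I = (+1)√(1/11/(4π)) = 0.08505478

0.085055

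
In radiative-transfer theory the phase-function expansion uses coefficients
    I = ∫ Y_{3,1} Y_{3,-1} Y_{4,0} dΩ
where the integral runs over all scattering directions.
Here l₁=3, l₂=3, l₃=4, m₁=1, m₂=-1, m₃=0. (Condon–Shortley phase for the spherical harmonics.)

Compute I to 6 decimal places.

-0.025645

Checks pass: Σm=0; 10 even; l₃=4∈[0,6].
(2·3+1)(2·3+1)(2·4+1) = 441
Δ: 2! 4! 4! / 11! → 1/34650
sum: t=0:+1/72 t=1:−1/16 t=2:+1/72 = -5/144
3j²(3 3 4; 0 0 0) = Δ·Π!·Σ² = 2/77  (sign -1)
sum: t=0:+1/32 t=1:−1/36 t=2:+1/1152 = 5/1152
3j²(3 3 4; 1 -1 0) = Δ·Π!·Σ² = 1/1386  (sign +1)
combine: 4πI² = 441·2/77·1/1386 = 1/121
take √, sign -1: I = -0.02564498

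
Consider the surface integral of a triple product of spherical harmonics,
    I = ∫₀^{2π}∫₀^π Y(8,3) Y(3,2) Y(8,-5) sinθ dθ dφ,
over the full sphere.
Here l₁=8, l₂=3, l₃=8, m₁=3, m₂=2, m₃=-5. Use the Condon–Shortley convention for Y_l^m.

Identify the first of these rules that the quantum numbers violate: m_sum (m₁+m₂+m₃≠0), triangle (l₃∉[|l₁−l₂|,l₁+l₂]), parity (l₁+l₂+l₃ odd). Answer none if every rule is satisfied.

m₁+m₂+m₃ = 3 + 2 − 5 = 0  ✓
triangle: |8−3|=5 ≤ l₃=8 ≤ 8+3=11  ✓
parity: l₁+l₂+l₃ = 19 is odd  ✗

parity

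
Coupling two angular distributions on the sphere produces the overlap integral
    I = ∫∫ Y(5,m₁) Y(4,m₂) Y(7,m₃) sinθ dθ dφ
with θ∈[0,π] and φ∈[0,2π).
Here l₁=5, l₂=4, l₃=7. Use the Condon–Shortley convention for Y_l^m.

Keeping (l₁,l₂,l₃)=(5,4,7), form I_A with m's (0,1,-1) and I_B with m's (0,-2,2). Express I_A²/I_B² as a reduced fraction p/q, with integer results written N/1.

529/12

Same 5,4,7: normalisation and zero-m 3j drop out of the ratio.
A: Δ: 2! 8! 6! / 17! → 1/6126120; sum: t=0:+1/172800 t=1:−1/27648 t=2:+1/51840 = -23/2073600; 3j²(5 4 7; 0 1 -1) = Δ·Π!·Σ² = 529/87516  (sign -1)
B: Δ: 2! 8! 6! / 17! → 1/6126120; sum: t=0:+1/69120 t=1:−1/69120 t=2:+1/1036800 = 1/1036800; 3j²(5 4 7; 0 -2 2) = Δ·Π!·Σ² = 1/7293  (sign -1)
I_A²/I_B² = (529/87516)/(1/7293) = 529/12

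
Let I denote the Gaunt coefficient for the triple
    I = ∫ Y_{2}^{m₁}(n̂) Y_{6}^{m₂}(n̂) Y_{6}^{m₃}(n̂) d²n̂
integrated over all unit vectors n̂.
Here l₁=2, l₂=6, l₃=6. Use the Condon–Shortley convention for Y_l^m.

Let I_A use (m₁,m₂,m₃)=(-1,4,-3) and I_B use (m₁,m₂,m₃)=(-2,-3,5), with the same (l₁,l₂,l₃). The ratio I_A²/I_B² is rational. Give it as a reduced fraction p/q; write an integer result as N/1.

49/22

Same 2,6,6: normalisation and zero-m 3j drop out of the ratio.
A: Δ: 2! 2! 10! / 15! → 1/90090; sum: t=1:−1/725760 t=2:+1/161280 = 1/207360; 3j²(2 6 6; -1 4 -3) = Δ·Π!·Σ² = 7/286  (sign -1)
B: Δ: 2! 2! 10! / 15! → 1/90090; sum: t=2:+1/1451520 = 1/1451520; 3j²(2 6 6; -2 -3 5) = Δ·Π!·Σ² = 1/91  (sign -1)
I_A²/I_B² = (7/286)/(1/91) = 49/22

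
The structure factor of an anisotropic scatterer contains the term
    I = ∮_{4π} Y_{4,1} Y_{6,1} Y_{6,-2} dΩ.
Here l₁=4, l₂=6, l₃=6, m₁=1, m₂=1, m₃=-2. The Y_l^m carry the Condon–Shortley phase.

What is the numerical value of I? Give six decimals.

0.113069

Checks pass: Σm=0; 16 even; l₃=6∈[2,10].
(2·4+1)(2·6+1)(2·6+1) = 1521
Δ: 4! 4! 8! / 17! → 1/15315300
sum: t=0:+1/829440 t=1:−1/25920 t=2:+1/9216 t=3:−1/25920 t=4:+1/829440 = 7/207360
3j²(4 6 6; 0 0 0) = Δ·Π!·Σ² = 28/2431  (sign +1)
sum: t=0:+1/725760 t=1:−1/34560 t=2:+1/17280 t=3:−1/82944 = 53/2903040
3j²(4 6 6; 1 1 -2) = Δ·Π!·Σ² = 2809/306306  (sign +1)
combine: 4πI² = 1521·28/2431·2809/306306 = 5618/34969
take √, sign +1: I = 0.11306920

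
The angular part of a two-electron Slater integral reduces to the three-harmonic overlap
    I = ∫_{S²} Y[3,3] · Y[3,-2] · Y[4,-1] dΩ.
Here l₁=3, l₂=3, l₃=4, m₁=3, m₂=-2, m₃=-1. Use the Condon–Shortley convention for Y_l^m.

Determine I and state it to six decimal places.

Rules hold: Σm=0, L=10 even, 0≤4≤6.
N = 7·7·9 = 441
Δ = 2!·4!·4!/11! = 1/34650
Racah Σ t=0..2: t=0:+1/72 t=1:−1/16 t=2:+1/72 = -5/144
⇒ 3j(3 3 4; 0 0 0)² = 2/77, sgn -1
Racah Σ t=0..0: t=0:+1/288 = 1/288
⇒ 3j(3 3 4; 3 -2 -1)² = 5/231, sgn -1
4πI² = N·(3j₀)²·(3jₘ)² = 30/121
I = +1·√(0.247934/4π) = 0.14046335

0.140463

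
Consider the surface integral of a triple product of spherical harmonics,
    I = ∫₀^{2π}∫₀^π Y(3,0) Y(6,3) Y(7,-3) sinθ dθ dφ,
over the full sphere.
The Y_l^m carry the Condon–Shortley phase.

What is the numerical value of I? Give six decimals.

m-sum 0 ✓  L=16 even ✓  3≤7≤9 ✓
Π(2lᵢ+1) = 7×13×15 = 1365
triangle coeff Δ(3,6,7) = 1/2042040
Σ_t [0,2]: t=0:+1/207360 t=1:−1/57600 t=2:+1/207360 = -1/129600
(3j)²=168/12155 [(3 6 7; 0 0 0)], sign=+1
Σ_t [0,2]: t=0:+1/4354560 t=1:−1/322560 t=2:+1/362880 = -1/8709120
(3j)²=3/68068 [(3 6 7; 0 3 -3)], sign=-1
⇒ 4πI² = 378/454597
I = (-1)√(378/454597/(4π)) = -0.00813444

-0.008134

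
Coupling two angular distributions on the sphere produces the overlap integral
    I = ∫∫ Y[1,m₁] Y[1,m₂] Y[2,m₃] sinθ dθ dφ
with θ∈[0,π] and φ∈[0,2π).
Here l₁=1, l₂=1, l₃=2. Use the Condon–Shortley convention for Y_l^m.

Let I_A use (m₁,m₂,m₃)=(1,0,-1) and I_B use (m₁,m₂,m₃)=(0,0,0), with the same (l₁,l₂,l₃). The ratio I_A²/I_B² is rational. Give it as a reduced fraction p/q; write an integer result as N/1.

3/4

l's match ⇒ only the (l;m) 3-j factors differ between A and B.
A: triangle coeff Δ(1,1,2) = 1/30; Σ_t [0,0]: t=0:+1/2 = 1/2; (3j)²=1/10 [(1 1 2; 1 0 -1)], sign=-1
B: triangle coeff Δ(1,1,2) = 1/30; Σ_t [0,0]: t=0:+1/1 = 1/1; (3j)²=2/15 [(1 1 2; 0 0 0)], sign=+1
I_A²/I_B² = (1/10)/(2/15) = 3/4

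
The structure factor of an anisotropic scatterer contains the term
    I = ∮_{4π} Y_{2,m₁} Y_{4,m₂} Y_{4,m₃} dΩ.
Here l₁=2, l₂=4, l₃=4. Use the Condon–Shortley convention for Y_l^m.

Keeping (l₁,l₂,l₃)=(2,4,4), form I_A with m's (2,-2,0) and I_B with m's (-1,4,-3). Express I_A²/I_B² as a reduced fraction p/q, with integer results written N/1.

45/49

Same 2,4,4: normalisation and zero-m 3j drop out of the ratio.
A: Δ: 2! 2! 6! / 11! → 1/13860; sum: t=0:+1/192 = 1/192; 3j²(2 4 4; 2 -2 0) = Δ·Π!·Σ² = 3/77  (sign +1)
B: Δ: 2! 2! 6! / 11! → 1/13860; sum: t=2:+1/1440 = 1/1440; 3j²(2 4 4; -1 4 -3) = Δ·Π!·Σ² = 7/165  (sign -1)
I_A²/I_B² = (3/77)/(7/165) = 45/49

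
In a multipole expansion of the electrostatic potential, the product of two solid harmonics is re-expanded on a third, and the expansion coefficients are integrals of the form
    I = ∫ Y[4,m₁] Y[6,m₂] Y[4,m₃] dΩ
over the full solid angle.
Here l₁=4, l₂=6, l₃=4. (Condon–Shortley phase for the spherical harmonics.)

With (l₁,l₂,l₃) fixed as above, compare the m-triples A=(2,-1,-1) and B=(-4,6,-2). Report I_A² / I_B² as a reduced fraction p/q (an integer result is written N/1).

63/176

Same 4,6,4: normalisation and zero-m 3j drop out of the ratio.
A: Δ: 6! 2! 6! / 15! → 1/1261260; sum: t=0:+1/172800 t=1:−1/5760 t=2:+1/3456 = 7/57600; 3j²(4 6 4; 2 -1 -1) = Δ·Π!·Σ² = 21/2860  (sign -1)
B: Δ: 6! 2! 6! / 15! → 1/1261260; sum: t=6:+1/1036800 = 1/1036800; 3j²(4 6 4; -4 6 -2) = Δ·Π!·Σ² = 4/195  (sign +1)
I_A²/I_B² = (21/2860)/(4/195) = 63/176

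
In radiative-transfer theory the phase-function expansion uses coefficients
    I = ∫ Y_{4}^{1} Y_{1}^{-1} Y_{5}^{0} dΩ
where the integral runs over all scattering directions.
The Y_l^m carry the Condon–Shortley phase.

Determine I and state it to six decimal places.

m-sum 0 ✓  L=10 even ✓  3≤5≤5 ✓
Π(2lᵢ+1) = 9×3×11 = 297
triangle coeff Δ(4,1,5) = 1/495
Σ_t [0,0]: t=0:+1/576 = 1/576
(3j)²=5/99 [(4 1 5; 0 0 0)], sign=-1
Σ_t [0,0]: t=0:+1/1440 = 1/1440
(3j)²=2/99 [(4 1 5; 1 -1 0)], sign=-1
⇒ 4πI² = 10/33
I = (+1)√(10/33/(4π)) = 0.15528807

0.155288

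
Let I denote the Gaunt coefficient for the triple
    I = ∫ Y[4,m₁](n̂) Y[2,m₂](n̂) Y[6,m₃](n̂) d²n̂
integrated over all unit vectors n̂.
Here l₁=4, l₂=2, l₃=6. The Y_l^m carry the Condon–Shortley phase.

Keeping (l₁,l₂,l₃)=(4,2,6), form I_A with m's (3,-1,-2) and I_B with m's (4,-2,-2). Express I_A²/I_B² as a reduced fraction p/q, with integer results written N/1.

l's match ⇒ only the (l;m) 3-j factors differ between A and B.
A: triangle coeff Δ(4,2,6) = 1/6435; Σ_t [0,0]: t=0:+1/30240 = 1/30240; (3j)²=32/6435 [(4 2 6; 3 -1 -2)], sign=+1
B: triangle coeff Δ(4,2,6) = 1/6435; Σ_t [0,0]: t=0:+1/967680 = 1/967680; (3j)²=1/6435 [(4 2 6; 4 -2 -2)], sign=+1
I_A²/I_B² = (32/6435)/(1/6435) = 32/1

32/1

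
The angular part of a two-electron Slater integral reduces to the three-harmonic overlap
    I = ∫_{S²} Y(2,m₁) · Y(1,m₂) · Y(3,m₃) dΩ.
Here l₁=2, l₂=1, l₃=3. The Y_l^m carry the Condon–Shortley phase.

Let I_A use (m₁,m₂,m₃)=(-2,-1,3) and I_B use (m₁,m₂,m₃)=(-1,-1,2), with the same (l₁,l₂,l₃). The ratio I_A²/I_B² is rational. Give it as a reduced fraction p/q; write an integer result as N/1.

Same 2,1,3: normalisation and zero-m 3j drop out of the ratio.
A: Δ: 0! 4! 2! / 7! → 1/105; sum: t=0:+1/48 = 1/48; 3j²(2 1 3; -2 -1 3) = Δ·Π!·Σ² = 1/7  (sign +1)
B: Δ: 0! 4! 2! / 7! → 1/105; sum: t=0:+1/12 = 1/12; 3j²(2 1 3; -1 -1 2) = Δ·Π!·Σ² = 2/21  (sign -1)
I_A²/I_B² = (1/7)/(2/21) = 3/2

3/2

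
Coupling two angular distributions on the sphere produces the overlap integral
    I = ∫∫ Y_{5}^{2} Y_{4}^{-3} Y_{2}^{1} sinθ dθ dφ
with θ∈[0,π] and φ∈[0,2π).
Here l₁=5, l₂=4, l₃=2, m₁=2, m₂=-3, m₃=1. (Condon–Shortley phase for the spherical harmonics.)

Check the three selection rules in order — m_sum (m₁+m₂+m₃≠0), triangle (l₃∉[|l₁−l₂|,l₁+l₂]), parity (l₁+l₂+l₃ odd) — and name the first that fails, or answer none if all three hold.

parity

Σmᵢ = 0  ✓
l₃∈[|l₁−l₂|,l₁+l₂]=[1,9], have l₃=2  ✓
Σlᵢ = 11 ⇒ odd  ✗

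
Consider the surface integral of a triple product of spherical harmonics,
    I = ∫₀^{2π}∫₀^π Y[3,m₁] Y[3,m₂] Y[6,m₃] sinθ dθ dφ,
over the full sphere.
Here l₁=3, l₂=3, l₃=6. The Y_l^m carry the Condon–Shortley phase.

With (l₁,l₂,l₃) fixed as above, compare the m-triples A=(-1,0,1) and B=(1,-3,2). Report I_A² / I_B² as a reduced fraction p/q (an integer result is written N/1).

Shared (l₁,l₂,l₃)=(3,3,6): N and (l;000)² cancel in I_A²/I_B².
A: Δ = 0!·6!·6!/13! = 1/12012; Racah Σ t=0..0: t=0:+1/1728 = 1/1728; ⇒ 3j(3 3 6; -1 0 1)² = 25/858, sgn -1
B: Δ = 0!·6!·6!/13! = 1/12012; Racah Σ t=0..0: t=0:+1/34560 = 1/34560; ⇒ 3j(3 3 6; 1 -3 2)² = 1/429, sgn +1
I_A²/I_B² = (25/858)/(1/429) = 25/2

25/2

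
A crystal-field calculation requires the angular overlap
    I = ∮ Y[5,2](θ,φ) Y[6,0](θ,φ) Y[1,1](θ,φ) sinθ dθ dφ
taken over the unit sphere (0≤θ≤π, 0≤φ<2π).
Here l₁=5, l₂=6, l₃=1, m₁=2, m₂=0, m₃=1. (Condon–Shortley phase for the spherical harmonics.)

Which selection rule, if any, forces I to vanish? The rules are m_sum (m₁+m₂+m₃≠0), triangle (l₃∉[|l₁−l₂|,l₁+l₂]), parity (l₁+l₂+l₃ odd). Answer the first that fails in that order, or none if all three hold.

m_sum

m₁+m₂+m₃ = 2 + 0 + 1 = 3  ✗
triangle: |5−6|=1 ≤ l₃=1 ≤ 5+6=11
parity: l₁+l₂+l₃ = 12 is even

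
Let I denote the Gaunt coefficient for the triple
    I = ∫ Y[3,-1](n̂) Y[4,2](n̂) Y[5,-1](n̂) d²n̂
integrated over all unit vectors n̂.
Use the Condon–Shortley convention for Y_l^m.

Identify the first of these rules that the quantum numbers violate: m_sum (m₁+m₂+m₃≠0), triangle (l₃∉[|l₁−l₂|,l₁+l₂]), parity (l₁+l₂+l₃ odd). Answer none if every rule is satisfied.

none

azimuthal sum: -1 + 2 − 1 = 0  ✓
1 ≤ 5 ≤ 7 (triangle on l)  ✓
L = 3 + 4 + 5 = 12 (even)  ✓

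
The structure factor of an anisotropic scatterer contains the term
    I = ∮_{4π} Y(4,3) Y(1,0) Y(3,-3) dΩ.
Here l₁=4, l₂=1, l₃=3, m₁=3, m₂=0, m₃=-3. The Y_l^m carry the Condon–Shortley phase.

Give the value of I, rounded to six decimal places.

Rules hold: Σm=0, L=8 even, 3≤3≤5.
N = 9·3·7 = 189
Δ = 2!·6!·0!/9! = 1/252
Racah Σ t=1..1: t=1:−1/36 = -1/36
⇒ 3j(4 1 3; 0 0 0)² = 4/63, sgn +1
Racah Σ t=1..1: t=1:−1/720 = -1/720
⇒ 3j(4 1 3; 3 0 -3)² = 1/36, sgn -1
4πI² = N·(3j₀)²·(3jₘ)² = 1/3
I = -1·√(0.333333/4π) = -0.16286750

-0.162868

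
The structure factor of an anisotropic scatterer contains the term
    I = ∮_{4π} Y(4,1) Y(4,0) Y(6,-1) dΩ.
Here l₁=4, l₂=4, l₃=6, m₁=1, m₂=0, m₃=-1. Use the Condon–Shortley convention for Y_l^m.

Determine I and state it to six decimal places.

-0.103072

m-sum 0 ✓  L=14 even ✓  0≤6≤8 ✓
Π(2lᵢ+1) = 9×9×13 = 1053
triangle coeff Δ(4,4,6) = 1/1261260
Σ_t [0,2]: t=0:+1/4608 t=1:−1/1296 t=2:+1/4608 = -7/20736
(3j)²=20/1287 [(4 4 6; 0 0 0)], sign=-1
Σ_t [0,2]: t=0:+1/3456 t=1:−1/1728 t=2:+1/11520 = -7/34560
(3j)²=7/858 [(4 4 6; 1 0 -1)], sign=+1
⇒ 4πI² = 210/1573
I = (-1)√(210/1573/(4π)) = -0.10307192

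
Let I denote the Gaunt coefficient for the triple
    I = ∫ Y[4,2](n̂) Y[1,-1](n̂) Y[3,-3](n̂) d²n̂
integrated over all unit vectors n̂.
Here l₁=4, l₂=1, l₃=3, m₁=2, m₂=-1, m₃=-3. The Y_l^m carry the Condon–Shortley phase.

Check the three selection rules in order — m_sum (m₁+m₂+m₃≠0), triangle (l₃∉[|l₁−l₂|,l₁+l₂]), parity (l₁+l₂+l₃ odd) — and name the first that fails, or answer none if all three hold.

Σmᵢ = -2  ✗
l₃∈[|l₁−l₂|,l₁+l₂]=[3,5], have l₃=3
Σlᵢ = 8 ⇒ even

m_sum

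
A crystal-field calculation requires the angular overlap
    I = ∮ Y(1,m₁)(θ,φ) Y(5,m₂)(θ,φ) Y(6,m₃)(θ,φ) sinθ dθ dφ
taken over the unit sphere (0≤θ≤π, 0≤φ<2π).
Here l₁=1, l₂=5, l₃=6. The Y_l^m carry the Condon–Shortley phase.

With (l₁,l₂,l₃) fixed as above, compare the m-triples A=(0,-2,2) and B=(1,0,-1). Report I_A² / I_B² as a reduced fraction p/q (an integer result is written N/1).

32/21

Same 1,5,6: normalisation and zero-m 3j drop out of the ratio.
A: Δ: 0! 2! 10! / 13! → 1/858; sum: t=0:+1/30240 = 1/30240; 3j²(1 5 6; 0 -2 2) = Δ·Π!·Σ² = 16/429  (sign +1)
B: Δ: 0! 2! 10! / 13! → 1/858; sum: t=0:+1/28800 = 1/28800; 3j²(1 5 6; 1 0 -1) = Δ·Π!·Σ² = 7/286  (sign -1)
I_A²/I_B² = (16/429)/(7/286) = 32/21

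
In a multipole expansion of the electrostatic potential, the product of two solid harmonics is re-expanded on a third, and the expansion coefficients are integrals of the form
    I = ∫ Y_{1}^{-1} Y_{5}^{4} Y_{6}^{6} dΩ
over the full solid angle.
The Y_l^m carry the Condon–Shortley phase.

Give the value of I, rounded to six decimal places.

0.000000

-1 + 4 + 6 = 9 ≠ 0: azimuthal integral kills it; I = 0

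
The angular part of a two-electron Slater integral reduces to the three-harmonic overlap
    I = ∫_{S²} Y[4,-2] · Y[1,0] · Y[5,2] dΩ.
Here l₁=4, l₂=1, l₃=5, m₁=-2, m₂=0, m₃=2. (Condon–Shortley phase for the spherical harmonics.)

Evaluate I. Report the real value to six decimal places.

0.225034

Checks pass: Σm=0; 10 even; l₃=5∈[3,5].
(2·4+1)(2·1+1)(2·5+1) = 297
Δ: 0! 8! 2! / 11! → 1/495
sum: t=0:+1/576 = 1/576
3j²(4 1 5; 0 0 0) = Δ·Π!·Σ² = 5/99  (sign -1)
sum: t=0:+1/1440 = 1/1440
3j²(4 1 5; -2 0 2) = Δ·Π!·Σ² = 7/165  (sign -1)
combine: 4πI² = 297·5/99·7/165 = 7/11
take √, sign +1: I = 0.22503380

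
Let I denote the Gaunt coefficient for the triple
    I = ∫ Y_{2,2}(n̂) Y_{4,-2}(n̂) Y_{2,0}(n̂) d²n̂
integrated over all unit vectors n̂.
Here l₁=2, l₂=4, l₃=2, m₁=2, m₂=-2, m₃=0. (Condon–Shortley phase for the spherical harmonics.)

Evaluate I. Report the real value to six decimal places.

0.156078

Rules hold: Σm=0, L=8 even, 2≤2≤6.
N = 5·9·5 = 225
Δ = 4!·0!·4!/9! = 1/630
Racah Σ t=2..2: t=2:+1/16 = 1/16
⇒ 3j(2 4 2; 0 0 0)² = 2/35, sgn +1
Racah Σ t=0..0: t=0:+1/96 = 1/96
⇒ 3j(2 4 2; 2 -2 0)² = 1/42, sgn +1
4πI² = N·(3j₀)²·(3jₘ)² = 15/49
I = +1·√(0.306122/4π) = 0.15607835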